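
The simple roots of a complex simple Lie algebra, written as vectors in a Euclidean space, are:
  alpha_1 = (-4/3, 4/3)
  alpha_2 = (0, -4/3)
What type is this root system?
Compute the Cartan integers a_ij = 2(alpha_i, alpha_j)/(alpha_j, alpha_j); the resulting 2x2 Cartan matrix is
[[2, -2], [-1, 2]].
The roots have two lengths (squared-length ratio 2:1); the short ones are alpha_{2}. The associated Dynkin diagram is a chain of 2 nodes with a double edge at one end; the terminal node there is the unique short simple root (B_2), so the type is B_2 (the algebra so(5)).

type B_2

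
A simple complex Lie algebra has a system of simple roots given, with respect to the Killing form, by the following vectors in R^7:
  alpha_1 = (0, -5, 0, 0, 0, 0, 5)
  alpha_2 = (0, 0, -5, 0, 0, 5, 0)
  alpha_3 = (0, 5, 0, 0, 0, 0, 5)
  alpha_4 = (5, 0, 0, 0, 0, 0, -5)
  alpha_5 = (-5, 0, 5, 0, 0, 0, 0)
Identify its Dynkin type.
D5

Compute the Cartan integers a_ij = 2(alpha_i, alpha_j)/(alpha_j, alpha_j); the resulting 5x5 Cartan matrix is
[[2, 0, 0, -1, 0], [0, 2, 0, 0, -1], [0, 0, 2, -1, 0], [-1, 0, -1, 2, -1], [0, -1, 0, -1, 2]].
All simple roots have the same length, so the diagram is simply laced. The associated Dynkin diagram is a chain of 3 nodes with a fork of two nodes at one end (D_5), so the type is D_5 (the algebra so(10)).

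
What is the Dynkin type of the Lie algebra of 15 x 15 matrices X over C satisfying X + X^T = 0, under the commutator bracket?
B_7 (so(15))

This is so(15) with 15 odd, which has dimension 15(15-1)/2 = 105 and rank (15-1)/2 = 7. In the classification of classical Lie algebras, the orthogonal algebra so(2n+1) in an odd number of variables has type B_n; here n = 7, so the Dynkin diagram is a chain of 7 nodes with a double edge at one end; the terminal node there is the unique short simple root (B_7). Hence the type is B_7.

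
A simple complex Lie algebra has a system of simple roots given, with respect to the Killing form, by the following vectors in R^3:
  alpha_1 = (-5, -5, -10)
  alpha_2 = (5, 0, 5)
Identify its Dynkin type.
Compute the Cartan integers a_ij = 2(alpha_i, alpha_j)/(alpha_j, alpha_j); the resulting 2x2 Cartan matrix is
[[2, -3], [-1, 2]].
The roots have two lengths (squared-length ratio 3:1); the short ones are alpha_{2}. The associated Dynkin diagram is two nodes joined by a triple edge (G_2), so the type is G_2.

G2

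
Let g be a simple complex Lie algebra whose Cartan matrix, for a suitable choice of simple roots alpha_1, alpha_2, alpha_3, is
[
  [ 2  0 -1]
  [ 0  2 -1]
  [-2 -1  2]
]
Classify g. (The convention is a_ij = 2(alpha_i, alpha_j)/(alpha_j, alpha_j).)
B_3

The matrix has rank 3 with 2's on the diagonal. Reading the off-diagonal entries as Dynkin edges (a single edge where a_ij = a_ji = -1; a double or triple edge where a_ij * a_ji = 2 or 3), the diagram is a chain of 3 nodes with a double edge at one end; the terminal node there is the unique short simple root (B_3). One simple-root ordering that puts it in standard form is (alpha_2, alpha_3, alpha_1). So the algebra is type B_3, i.e. so(7).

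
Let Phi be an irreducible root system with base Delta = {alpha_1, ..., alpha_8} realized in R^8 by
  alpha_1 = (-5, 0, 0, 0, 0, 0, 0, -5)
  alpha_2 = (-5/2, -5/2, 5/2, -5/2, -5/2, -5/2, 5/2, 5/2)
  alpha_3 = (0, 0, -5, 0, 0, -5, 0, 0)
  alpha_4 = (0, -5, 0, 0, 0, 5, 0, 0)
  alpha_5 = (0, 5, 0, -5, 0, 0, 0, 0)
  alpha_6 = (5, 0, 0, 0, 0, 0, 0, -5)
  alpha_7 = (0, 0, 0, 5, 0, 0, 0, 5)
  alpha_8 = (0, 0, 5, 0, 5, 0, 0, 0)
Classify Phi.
Compute the Cartan integers a_ij = 2(alpha_i, alpha_j)/(alpha_j, alpha_j); the resulting 8x8 Cartan matrix is
[[2, 0, 0, 0, 0, 0, -1, 0], [0, 2, 0, 0, 0, -1, 0, 0], [0, 0, 2, -1, 0, 0, 0, -1], [0, 0, -1, 2, -1, 0, 0, 0], [0, 0, 0, -1, 2, 0, -1, 0], [0, -1, 0, 0, 0, 2, -1, 0], [-1, 0, 0, 0, -1, -1, 2, 0], [0, 0, -1, 0, 0, 0, 0, 2]].
All simple roots have the same length, so the diagram is simply laced. The associated Dynkin diagram is a chain of 7 nodes with one extra node attached to the third node from one end (E_8), so the type is E_8.

E8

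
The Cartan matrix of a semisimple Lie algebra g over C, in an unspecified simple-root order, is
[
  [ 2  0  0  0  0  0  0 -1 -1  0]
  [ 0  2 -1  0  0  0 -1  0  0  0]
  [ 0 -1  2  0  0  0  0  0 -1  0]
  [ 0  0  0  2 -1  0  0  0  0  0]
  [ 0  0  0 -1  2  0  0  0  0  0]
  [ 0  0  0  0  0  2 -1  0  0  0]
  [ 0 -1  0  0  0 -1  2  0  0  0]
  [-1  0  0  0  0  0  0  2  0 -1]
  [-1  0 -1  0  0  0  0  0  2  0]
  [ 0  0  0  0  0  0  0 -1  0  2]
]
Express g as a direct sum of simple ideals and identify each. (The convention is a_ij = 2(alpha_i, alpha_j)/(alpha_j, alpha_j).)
The diagram associated to this matrix has two connected components: the simple roots {alpha_4, alpha_5} form a chain of 2 nodes with single edges (A_2), and {alpha_1, alpha_2, alpha_3, alpha_6, alpha_7, alpha_8, alpha_9, alpha_10} form a chain of 8 nodes with single edges (A_8). A semisimple Lie algebra decomposes uniquely as the direct sum of simple ideals, one per connected component of its Dynkin diagram, so g ≅ A_2 ⊕ A_8 (dimension 8 + 80 = 88).

A2 + A8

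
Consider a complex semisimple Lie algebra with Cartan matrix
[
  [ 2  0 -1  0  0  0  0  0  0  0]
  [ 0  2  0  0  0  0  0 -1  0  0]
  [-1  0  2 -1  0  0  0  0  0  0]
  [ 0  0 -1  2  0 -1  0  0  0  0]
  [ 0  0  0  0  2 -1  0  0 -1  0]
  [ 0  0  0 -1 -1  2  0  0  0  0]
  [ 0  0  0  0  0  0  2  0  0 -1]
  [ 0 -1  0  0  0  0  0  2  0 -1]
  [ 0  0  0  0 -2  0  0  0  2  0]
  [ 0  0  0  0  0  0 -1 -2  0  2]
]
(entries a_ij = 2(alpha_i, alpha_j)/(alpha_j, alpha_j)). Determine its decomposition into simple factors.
type C_6 + type F_4

The diagram associated to this matrix has two connected components: the simple roots {alpha_1, alpha_3, alpha_4, alpha_5, alpha_6, alpha_9} form a chain of 6 nodes with a double edge at one end; the terminal node there is the unique long simple root (C_6), and {alpha_2, alpha_7, alpha_8, alpha_10} form a chain of 4 nodes with a double edge between the middle two (F_4). A semisimple Lie algebra decomposes uniquely as the direct sum of simple ideals, one per connected component of its Dynkin diagram, so g ≅ C_6 ⊕ F_4 (dimension 78 + 52 = 130).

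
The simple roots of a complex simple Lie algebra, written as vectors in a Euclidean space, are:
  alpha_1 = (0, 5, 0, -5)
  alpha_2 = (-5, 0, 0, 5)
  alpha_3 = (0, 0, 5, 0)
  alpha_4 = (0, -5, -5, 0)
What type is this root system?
B_4 (so(9))

Compute the Cartan integers a_ij = 2(alpha_i, alpha_j)/(alpha_j, alpha_j); the resulting 4x4 Cartan matrix is
[[2, -1, 0, -1], [-1, 2, 0, 0], [0, 0, 2, -1], [-1, 0, -2, 2]].
The roots have two lengths (squared-length ratio 2:1); the short ones are alpha_{3}. The associated Dynkin diagram is a chain of 4 nodes with a double edge at one end; the terminal node there is the unique short simple root (B_4), so the type is B_4 (the algebra so(9)).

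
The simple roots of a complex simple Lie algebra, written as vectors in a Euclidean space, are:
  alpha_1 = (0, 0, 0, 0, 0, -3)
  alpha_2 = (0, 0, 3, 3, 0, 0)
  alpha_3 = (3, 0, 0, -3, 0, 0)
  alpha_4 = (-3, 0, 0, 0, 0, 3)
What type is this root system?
Compute the Cartan integers a_ij = 2(alpha_i, alpha_j)/(alpha_j, alpha_j); the resulting 4x4 Cartan matrix is
[[2, 0, 0, -1], [0, 2, -1, 0], [0, -1, 2, -1], [-2, 0, -1, 2]].
The roots have two lengths (squared-length ratio 2:1); the short ones are alpha_{1}. The associated Dynkin diagram is a chain of 4 nodes with a double edge at one end; the terminal node there is the unique short simple root (B_4), so the type is B_4 (the algebra so(9)).

type B_4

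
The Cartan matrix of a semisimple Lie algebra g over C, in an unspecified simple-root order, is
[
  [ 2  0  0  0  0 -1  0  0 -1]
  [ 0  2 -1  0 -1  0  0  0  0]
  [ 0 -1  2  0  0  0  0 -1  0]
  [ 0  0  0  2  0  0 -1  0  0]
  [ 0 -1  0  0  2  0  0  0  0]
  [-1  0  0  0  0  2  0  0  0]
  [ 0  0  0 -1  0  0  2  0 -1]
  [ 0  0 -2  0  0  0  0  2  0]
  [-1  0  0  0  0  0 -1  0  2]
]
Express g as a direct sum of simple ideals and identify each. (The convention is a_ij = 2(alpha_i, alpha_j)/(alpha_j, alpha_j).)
A5 ⊕ C4

The diagram associated to this matrix has two connected components: the simple roots {alpha_1, alpha_4, alpha_6, alpha_7, alpha_9} form a chain of 5 nodes with single edges (A_5), and {alpha_2, alpha_3, alpha_5, alpha_8} form a chain of 4 nodes with a double edge at one end; the terminal node there is the unique long simple root (C_4). A semisimple Lie algebra decomposes uniquely as the direct sum of simple ideals, one per connected component of its Dynkin diagram, so g ≅ A_5 ⊕ C_4 (dimension 35 + 36 = 71).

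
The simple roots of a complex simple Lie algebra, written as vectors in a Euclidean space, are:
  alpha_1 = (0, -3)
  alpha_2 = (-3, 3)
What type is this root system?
B_2

Compute the Cartan integers a_ij = 2(alpha_i, alpha_j)/(alpha_j, alpha_j); the resulting 2x2 Cartan matrix is
[[2, -1], [-2, 2]].
The roots have two lengths (squared-length ratio 2:1); the short ones are alpha_{1}. The associated Dynkin diagram is a chain of 2 nodes with a double edge at one end; the terminal node there is the unique short simple root (B_2), so the type is B_2 (the algebra so(5)).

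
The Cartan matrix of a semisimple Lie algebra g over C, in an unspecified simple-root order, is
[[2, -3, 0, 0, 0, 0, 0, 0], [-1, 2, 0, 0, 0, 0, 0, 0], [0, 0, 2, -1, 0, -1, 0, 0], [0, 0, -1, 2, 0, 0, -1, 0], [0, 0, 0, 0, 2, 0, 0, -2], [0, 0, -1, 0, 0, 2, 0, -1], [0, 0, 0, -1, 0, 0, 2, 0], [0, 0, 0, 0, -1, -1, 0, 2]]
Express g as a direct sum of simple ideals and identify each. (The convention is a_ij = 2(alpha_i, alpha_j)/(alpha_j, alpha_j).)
The diagram associated to this matrix has two connected components: the simple roots {alpha_3, alpha_4, alpha_5, alpha_6, alpha_7, alpha_8} form a chain of 6 nodes with a double edge at one end; the terminal node there is the unique long simple root (C_6), and {alpha_1, alpha_2} form two nodes joined by a triple edge (G_2). A semisimple Lie algebra decomposes uniquely as the direct sum of simple ideals, one per connected component of its Dynkin diagram, so g ≅ C_6 ⊕ G_2 (dimension 78 + 14 = 92).

type C_6 + type G_2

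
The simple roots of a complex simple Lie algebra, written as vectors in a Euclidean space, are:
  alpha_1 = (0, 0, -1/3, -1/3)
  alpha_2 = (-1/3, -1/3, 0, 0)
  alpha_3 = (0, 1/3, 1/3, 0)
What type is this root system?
A3

Compute the Cartan integers a_ij = 2(alpha_i, alpha_j)/(alpha_j, alpha_j); the resulting 3x3 Cartan matrix is
[[2, 0, -1], [0, 2, -1], [-1, -1, 2]].
All simple roots have the same length, so the diagram is simply laced. The associated Dynkin diagram is a chain of 3 nodes with single edges (A_3), so the type is A_3 (the algebra sl(4)).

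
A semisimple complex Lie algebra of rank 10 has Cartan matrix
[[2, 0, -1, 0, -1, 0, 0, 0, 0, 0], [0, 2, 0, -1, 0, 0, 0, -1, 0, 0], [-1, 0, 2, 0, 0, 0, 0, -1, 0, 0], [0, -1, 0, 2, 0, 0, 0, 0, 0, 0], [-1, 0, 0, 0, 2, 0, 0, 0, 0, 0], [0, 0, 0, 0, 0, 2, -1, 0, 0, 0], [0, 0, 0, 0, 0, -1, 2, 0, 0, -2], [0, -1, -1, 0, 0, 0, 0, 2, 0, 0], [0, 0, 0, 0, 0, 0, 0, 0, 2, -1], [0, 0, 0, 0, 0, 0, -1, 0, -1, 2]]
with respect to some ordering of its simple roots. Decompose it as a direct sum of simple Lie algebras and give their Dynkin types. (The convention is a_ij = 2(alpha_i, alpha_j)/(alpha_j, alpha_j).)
A6 ⊕ F4

The diagram associated to this matrix has two connected components: the simple roots {alpha_1, alpha_2, alpha_3, alpha_4, alpha_5, alpha_8} form a chain of 6 nodes with single edges (A_6), and {alpha_6, alpha_7, alpha_9, alpha_10} form a chain of 4 nodes with a double edge between the middle two (F_4). A semisimple Lie algebra decomposes uniquely as the direct sum of simple ideals, one per connected component of its Dynkin diagram, so g ≅ A_6 ⊕ F_4 (dimension 48 + 52 = 100).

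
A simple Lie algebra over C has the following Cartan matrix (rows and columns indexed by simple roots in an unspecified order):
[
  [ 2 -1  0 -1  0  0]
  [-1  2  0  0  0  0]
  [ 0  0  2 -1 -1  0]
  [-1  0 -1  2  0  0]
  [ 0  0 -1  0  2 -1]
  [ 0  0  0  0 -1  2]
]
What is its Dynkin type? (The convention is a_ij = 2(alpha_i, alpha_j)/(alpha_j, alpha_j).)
The matrix has rank 6 with 2's on the diagonal. Reading the off-diagonal entries as Dynkin edges (a single edge where a_ij = a_ji = -1; a double or triple edge where a_ij * a_ji = 2 or 3), the diagram is a chain of 6 nodes with single edges (A_6). One simple-root ordering that puts it in standard form is (alpha_6, alpha_5, alpha_3, alpha_4, alpha_1, alpha_2). So the algebra is type A_6, i.e. sl(7).

A_6 (sl(7))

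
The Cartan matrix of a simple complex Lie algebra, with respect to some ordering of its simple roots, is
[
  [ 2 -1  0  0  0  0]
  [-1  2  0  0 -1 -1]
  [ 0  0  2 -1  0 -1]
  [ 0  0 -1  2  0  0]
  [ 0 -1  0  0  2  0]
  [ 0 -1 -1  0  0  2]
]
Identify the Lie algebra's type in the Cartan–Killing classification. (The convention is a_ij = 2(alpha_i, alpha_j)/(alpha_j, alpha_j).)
The matrix has rank 6 with 2's on the diagonal. Reading the off-diagonal entries as Dynkin edges (a single edge where a_ij = a_ji = -1; a double or triple edge where a_ij * a_ji = 2 or 3), the diagram is a chain of 4 nodes with a fork of two nodes at one end (D_6). One simple-root ordering that puts it in standard form is (alpha_4, alpha_3, alpha_6, alpha_2, alpha_1, alpha_5). So the algebra is type D_6, i.e. so(12).

type D_6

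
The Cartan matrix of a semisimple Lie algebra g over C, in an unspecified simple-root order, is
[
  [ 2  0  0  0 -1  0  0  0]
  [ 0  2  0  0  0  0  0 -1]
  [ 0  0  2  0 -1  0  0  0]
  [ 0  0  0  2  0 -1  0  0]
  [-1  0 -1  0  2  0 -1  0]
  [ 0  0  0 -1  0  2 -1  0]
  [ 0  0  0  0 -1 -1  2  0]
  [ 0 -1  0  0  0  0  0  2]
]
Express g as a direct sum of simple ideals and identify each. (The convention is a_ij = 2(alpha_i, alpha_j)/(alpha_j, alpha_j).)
type A_2 + type D_6

The diagram associated to this matrix has two connected components: the simple roots {alpha_2, alpha_8} form a chain of 2 nodes with single edges (A_2), and {alpha_1, alpha_3, alpha_4, alpha_5, alpha_6, alpha_7} form a chain of 4 nodes with a fork of two nodes at one end (D_6). A semisimple Lie algebra decomposes uniquely as the direct sum of simple ideals, one per connected component of its Dynkin diagram, so g ≅ A_2 ⊕ D_6 (dimension 8 + 66 = 74).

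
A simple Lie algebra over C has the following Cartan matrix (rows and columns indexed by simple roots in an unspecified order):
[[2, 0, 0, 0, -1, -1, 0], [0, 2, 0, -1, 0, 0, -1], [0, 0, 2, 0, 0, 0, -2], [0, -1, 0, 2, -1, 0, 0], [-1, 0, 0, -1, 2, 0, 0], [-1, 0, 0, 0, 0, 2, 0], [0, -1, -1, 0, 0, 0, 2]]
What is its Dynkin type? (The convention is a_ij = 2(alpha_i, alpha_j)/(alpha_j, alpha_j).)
The matrix has rank 7 with 2's on the diagonal. Reading the off-diagonal entries as Dynkin edges (a single edge where a_ij = a_ji = -1; a double or triple edge where a_ij * a_ji = 2 or 3), the diagram is a chain of 7 nodes with a double edge at one end; the terminal node there is the unique long simple root (C_7). One simple-root ordering that puts it in standard form is (alpha_6, alpha_1, alpha_5, alpha_4, alpha_2, alpha_7, alpha_3). So the algebra is type C_7, i.e. sp(14).

type C_7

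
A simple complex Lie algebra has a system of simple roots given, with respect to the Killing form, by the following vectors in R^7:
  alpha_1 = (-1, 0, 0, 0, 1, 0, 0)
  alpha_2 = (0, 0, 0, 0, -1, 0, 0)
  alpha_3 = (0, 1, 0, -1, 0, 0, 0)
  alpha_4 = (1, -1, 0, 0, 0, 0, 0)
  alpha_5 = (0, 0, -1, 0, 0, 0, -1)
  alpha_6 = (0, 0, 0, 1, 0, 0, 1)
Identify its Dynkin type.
Compute the Cartan integers a_ij = 2(alpha_i, alpha_j)/(alpha_j, alpha_j); the resulting 6x6 Cartan matrix is
[[2, -2, 0, -1, 0, 0], [-1, 2, 0, 0, 0, 0], [0, 0, 2, -1, 0, -1], [-1, 0, -1, 2, 0, 0], [0, 0, 0, 0, 2, -1], [0, 0, -1, 0, -1, 2]].
The roots have two lengths (squared-length ratio 2:1); the short ones are alpha_{2}. The associated Dynkin diagram is a chain of 6 nodes with a double edge at one end; the terminal node there is the unique short simple root (B_6), so the type is B_6 (the algebra so(13)).

B_6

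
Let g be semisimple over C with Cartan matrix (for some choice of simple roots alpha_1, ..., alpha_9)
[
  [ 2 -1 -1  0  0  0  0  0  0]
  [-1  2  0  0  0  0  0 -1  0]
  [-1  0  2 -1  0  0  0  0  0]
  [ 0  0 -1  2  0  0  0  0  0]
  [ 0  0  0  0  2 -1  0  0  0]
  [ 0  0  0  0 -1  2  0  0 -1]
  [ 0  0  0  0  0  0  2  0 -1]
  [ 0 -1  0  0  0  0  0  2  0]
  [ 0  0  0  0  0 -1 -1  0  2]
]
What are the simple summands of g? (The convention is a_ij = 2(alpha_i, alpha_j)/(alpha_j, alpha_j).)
The diagram associated to this matrix has two connected components: the simple roots {alpha_5, alpha_6, alpha_7, alpha_9} form a chain of 4 nodes with single edges (A_4), and {alpha_1, alpha_2, alpha_3, alpha_4, alpha_8} form a chain of 5 nodes with single edges (A_5). A semisimple Lie algebra decomposes uniquely as the direct sum of simple ideals, one per connected component of its Dynkin diagram, so g ≅ A_4 ⊕ A_5 (dimension 24 + 35 = 59).

A_4 ⊕ A_5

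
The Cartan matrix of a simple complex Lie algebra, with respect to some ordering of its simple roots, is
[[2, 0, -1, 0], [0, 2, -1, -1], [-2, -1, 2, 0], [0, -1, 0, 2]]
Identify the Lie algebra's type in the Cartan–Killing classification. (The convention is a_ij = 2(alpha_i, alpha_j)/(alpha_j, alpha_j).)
The matrix has rank 4 with 2's on the diagonal. Reading the off-diagonal entries as Dynkin edges (a single edge where a_ij = a_ji = -1; a double or triple edge where a_ij * a_ji = 2 or 3), the diagram is a chain of 4 nodes with a double edge at one end; the terminal node there is the unique short simple root (B_4). One simple-root ordering that puts it in standard form is (alpha_4, alpha_2, alpha_3, alpha_1). So the algebra is type B_4, i.e. so(9).

B_4 (so(9))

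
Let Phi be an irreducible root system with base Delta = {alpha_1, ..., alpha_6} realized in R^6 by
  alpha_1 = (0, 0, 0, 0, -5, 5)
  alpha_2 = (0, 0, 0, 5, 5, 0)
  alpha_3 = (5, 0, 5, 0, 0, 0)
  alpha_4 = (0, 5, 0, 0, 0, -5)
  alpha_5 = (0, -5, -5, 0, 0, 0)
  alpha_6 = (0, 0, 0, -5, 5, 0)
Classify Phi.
Compute the Cartan integers a_ij = 2(alpha_i, alpha_j)/(alpha_j, alpha_j); the resulting 6x6 Cartan matrix is
[[2, -1, 0, -1, 0, -1], [-1, 2, 0, 0, 0, 0], [0, 0, 2, 0, -1, 0], [-1, 0, 0, 2, -1, 0], [0, 0, -1, -1, 2, 0], [-1, 0, 0, 0, 0, 2]].
All simple roots have the same length, so the diagram is simply laced. The associated Dynkin diagram is a chain of 4 nodes with a fork of two nodes at one end (D_6), so the type is D_6 (the algebra so(12)).

D_6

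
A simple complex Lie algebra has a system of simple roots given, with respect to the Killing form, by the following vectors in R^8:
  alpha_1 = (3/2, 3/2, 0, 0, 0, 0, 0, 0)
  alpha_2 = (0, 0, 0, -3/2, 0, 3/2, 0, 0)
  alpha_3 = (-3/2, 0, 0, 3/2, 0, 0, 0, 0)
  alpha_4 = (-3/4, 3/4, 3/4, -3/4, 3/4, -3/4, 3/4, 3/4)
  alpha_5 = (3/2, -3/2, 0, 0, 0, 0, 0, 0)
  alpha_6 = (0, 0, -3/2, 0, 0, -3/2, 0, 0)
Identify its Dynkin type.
type E_6

Compute the Cartan integers a_ij = 2(alpha_i, alpha_j)/(alpha_j, alpha_j); the resulting 6x6 Cartan matrix is
[[2, 0, -1, 0, 0, 0], [0, 2, -1, 0, 0, -1], [-1, -1, 2, 0, -1, 0], [0, 0, 0, 2, -1, 0], [0, 0, -1, -1, 2, 0], [0, -1, 0, 0, 0, 2]].
All simple roots have the same length, so the diagram is simply laced. The associated Dynkin diagram is a chain of 5 nodes with one extra node attached to the third node from one end (E_6), so the type is E_6.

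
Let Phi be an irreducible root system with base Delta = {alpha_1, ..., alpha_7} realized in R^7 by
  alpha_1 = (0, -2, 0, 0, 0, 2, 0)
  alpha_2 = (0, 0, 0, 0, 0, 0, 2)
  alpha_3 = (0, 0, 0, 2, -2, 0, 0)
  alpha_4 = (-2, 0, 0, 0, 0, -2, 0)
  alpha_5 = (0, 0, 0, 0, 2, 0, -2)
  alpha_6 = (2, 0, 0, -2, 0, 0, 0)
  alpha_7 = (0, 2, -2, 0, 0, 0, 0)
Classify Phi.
type B_7

Compute the Cartan integers a_ij = 2(alpha_i, alpha_j)/(alpha_j, alpha_j); the resulting 7x7 Cartan matrix is
[[2, 0, 0, -1, 0, 0, -1], [0, 2, 0, 0, -1, 0, 0], [0, 0, 2, 0, -1, -1, 0], [-1, 0, 0, 2, 0, -1, 0], [0, -2, -1, 0, 2, 0, 0], [0, 0, -1, -1, 0, 2, 0], [-1, 0, 0, 0, 0, 0, 2]].
The roots have two lengths (squared-length ratio 2:1); the short ones are alpha_{2}. The associated Dynkin diagram is a chain of 7 nodes with a double edge at one end; the terminal node there is the unique short simple root (B_7), so the type is B_7 (the algebra so(15)).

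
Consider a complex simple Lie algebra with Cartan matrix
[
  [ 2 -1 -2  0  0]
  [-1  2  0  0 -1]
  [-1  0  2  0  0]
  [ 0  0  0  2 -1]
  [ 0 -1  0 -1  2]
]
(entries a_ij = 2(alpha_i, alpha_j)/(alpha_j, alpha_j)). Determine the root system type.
The matrix has rank 5 with 2's on the diagonal. Reading the off-diagonal entries as Dynkin edges (a single edge where a_ij = a_ji = -1; a double or triple edge where a_ij * a_ji = 2 or 3), the diagram is a chain of 5 nodes with a double edge at one end; the terminal node there is the unique short simple root (B_5). One simple-root ordering that puts it in standard form is (alpha_4, alpha_5, alpha_2, alpha_1, alpha_3). So the algebra is type B_5, i.e. so(11).

B5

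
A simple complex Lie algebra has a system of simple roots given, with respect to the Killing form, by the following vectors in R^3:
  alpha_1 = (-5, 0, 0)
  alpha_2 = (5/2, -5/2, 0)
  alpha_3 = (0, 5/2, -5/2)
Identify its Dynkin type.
C_3

Compute the Cartan integers a_ij = 2(alpha_i, alpha_j)/(alpha_j, alpha_j); the resulting 3x3 Cartan matrix is
[[2, -2, 0], [-1, 2, -1], [0, -1, 2]].
The roots have two lengths (squared-length ratio 2:1); the short ones are alpha_{2,3}. The associated Dynkin diagram is a chain of 3 nodes with a double edge at one end; the terminal node there is the unique long simple root (C_3), so the type is C_3 (the algebra sp(6)).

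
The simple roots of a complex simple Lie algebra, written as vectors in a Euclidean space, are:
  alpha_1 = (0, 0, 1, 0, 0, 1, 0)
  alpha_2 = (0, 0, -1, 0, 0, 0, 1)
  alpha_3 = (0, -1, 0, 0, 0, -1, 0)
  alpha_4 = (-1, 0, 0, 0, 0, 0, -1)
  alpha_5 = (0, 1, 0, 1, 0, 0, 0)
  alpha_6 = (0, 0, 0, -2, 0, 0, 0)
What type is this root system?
C6

Compute the Cartan integers a_ij = 2(alpha_i, alpha_j)/(alpha_j, alpha_j); the resulting 6x6 Cartan matrix is
[[2, -1, -1, 0, 0, 0], [-1, 2, 0, -1, 0, 0], [-1, 0, 2, 0, -1, 0], [0, -1, 0, 2, 0, 0], [0, 0, -1, 0, 2, -1], [0, 0, 0, 0, -2, 2]].
The roots have two lengths (squared-length ratio 2:1); the short ones are alpha_{1,2,3,4,5}. The associated Dynkin diagram is a chain of 6 nodes with a double edge at one end; the terminal node there is the unique long simple root (C_6), so the type is C_6 (the algebra sp(12)).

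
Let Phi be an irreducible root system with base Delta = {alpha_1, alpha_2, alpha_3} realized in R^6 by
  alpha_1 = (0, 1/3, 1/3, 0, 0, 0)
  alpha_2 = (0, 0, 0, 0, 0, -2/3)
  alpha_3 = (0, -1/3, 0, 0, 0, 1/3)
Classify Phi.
Compute the Cartan integers a_ij = 2(alpha_i, alpha_j)/(alpha_j, alpha_j); the resulting 3x3 Cartan matrix is
[[2, 0, -1], [0, 2, -2], [-1, -1, 2]].
The roots have two lengths (squared-length ratio 2:1); the short ones are alpha_{1,3}. The associated Dynkin diagram is a chain of 3 nodes with a double edge at one end; the terminal node there is the unique long simple root (C_3), so the type is C_3 (the algebra sp(6)).

type C_3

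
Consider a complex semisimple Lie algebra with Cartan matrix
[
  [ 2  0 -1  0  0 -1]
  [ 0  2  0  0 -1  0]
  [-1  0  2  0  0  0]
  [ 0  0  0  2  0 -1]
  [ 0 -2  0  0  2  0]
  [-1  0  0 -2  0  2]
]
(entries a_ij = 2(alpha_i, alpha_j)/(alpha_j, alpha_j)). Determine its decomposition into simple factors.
The diagram associated to this matrix has two connected components: the simple roots {alpha_2, alpha_5} form a chain of 2 nodes with a double edge at one end; the terminal node there is the unique short simple root (B_2), and {alpha_1, alpha_3, alpha_4, alpha_6} form a chain of 4 nodes with a double edge at one end; the terminal node there is the unique short simple root (B_4). A semisimple Lie algebra decomposes uniquely as the direct sum of simple ideals, one per connected component of its Dynkin diagram, so g ≅ B_2 ⊕ B_4 (dimension 10 + 36 = 46).

B_2 ⊕ B_4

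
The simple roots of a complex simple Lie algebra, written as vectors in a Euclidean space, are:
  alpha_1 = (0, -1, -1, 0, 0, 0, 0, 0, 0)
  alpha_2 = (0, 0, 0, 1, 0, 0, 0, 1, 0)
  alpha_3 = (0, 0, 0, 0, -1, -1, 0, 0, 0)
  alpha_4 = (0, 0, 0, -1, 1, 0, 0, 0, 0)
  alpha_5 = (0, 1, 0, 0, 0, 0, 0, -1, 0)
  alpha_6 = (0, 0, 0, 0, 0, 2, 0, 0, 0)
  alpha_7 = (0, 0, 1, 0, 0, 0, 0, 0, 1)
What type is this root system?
Compute the Cartan integers a_ij = 2(alpha_i, alpha_j)/(alpha_j, alpha_j); the resulting 7x7 Cartan matrix is
[[2, 0, 0, 0, -1, 0, -1], [0, 2, 0, -1, -1, 0, 0], [0, 0, 2, -1, 0, -1, 0], [0, -1, -1, 2, 0, 0, 0], [-1, -1, 0, 0, 2, 0, 0], [0, 0, -2, 0, 0, 2, 0], [-1, 0, 0, 0, 0, 0, 2]].
The roots have two lengths (squared-length ratio 2:1); the short ones are alpha_{1,2,3,4,5,7}. The associated Dynkin diagram is a chain of 7 nodes with a double edge at one end; the terminal node there is the unique long simple root (C_7), so the type is C_7 (the algebra sp(14)).

C_7 (sp(14))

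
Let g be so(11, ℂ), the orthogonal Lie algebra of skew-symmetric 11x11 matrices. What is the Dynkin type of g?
This is so(11) with 11 odd, which has dimension 11(11-1)/2 = 55 and rank (11-1)/2 = 5. In the classification of classical Lie algebras, the orthogonal algebra so(2n+1) in an odd number of variables has type B_n; here n = 5, so the Dynkin diagram is a chain of 5 nodes with a double edge at one end; the terminal node there is the unique short simple root (B_5). Hence the type is B_5.

B5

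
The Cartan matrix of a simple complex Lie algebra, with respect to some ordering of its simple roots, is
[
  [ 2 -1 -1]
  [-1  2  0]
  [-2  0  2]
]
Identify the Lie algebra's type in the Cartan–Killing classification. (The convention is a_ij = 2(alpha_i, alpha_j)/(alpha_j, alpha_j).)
C_3

The matrix has rank 3 with 2's on the diagonal. Reading the off-diagonal entries as Dynkin edges (a single edge where a_ij = a_ji = -1; a double or triple edge where a_ij * a_ji = 2 or 3), the diagram is a chain of 3 nodes with a double edge at one end; the terminal node there is the unique long simple root (C_3). One simple-root ordering that puts it in standard form is (alpha_2, alpha_1, alpha_3). So the algebra is type C_3, i.e. sp(6).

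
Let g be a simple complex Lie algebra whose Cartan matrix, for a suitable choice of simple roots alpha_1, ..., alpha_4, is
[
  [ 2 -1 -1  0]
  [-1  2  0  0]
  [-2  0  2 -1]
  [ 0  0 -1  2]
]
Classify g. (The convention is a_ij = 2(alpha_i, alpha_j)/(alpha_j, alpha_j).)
The matrix has rank 4 with 2's on the diagonal. Reading the off-diagonal entries as Dynkin edges (a single edge where a_ij = a_ji = -1; a double or triple edge where a_ij * a_ji = 2 or 3), the diagram is a chain of 4 nodes with a double edge between the middle two (F_4). One simple-root ordering that puts it in standard form is (alpha_4, alpha_3, alpha_1, alpha_2). So the algebra is type F_4.

type F_4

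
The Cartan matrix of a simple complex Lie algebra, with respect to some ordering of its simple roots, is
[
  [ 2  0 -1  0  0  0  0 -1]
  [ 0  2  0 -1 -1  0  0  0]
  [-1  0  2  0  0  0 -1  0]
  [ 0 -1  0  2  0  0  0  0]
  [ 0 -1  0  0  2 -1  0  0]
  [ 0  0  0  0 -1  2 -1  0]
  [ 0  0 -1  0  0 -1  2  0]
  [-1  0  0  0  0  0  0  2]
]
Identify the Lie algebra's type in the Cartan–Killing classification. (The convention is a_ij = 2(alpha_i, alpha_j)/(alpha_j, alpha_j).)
A8

The matrix has rank 8 with 2's on the diagonal. Reading the off-diagonal entries as Dynkin edges (a single edge where a_ij = a_ji = -1; a double or triple edge where a_ij * a_ji = 2 or 3), the diagram is a chain of 8 nodes with single edges (A_8). One simple-root ordering that puts it in standard form is (alpha_8, alpha_1, alpha_3, alpha_7, alpha_6, alpha_5, alpha_2, alpha_4). So the algebra is type A_8, i.e. sl(9).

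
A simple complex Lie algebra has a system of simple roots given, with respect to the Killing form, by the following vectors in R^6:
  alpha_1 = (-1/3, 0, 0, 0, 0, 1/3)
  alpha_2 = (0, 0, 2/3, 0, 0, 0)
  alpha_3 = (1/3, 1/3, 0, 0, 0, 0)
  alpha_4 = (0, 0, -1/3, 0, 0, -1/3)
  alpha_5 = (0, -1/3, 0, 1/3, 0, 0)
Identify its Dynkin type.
Compute the Cartan integers a_ij = 2(alpha_i, alpha_j)/(alpha_j, alpha_j); the resulting 5x5 Cartan matrix is
[[2, 0, -1, -1, 0], [0, 2, 0, -2, 0], [-1, 0, 2, 0, -1], [-1, -1, 0, 2, 0], [0, 0, -1, 0, 2]].
The roots have two lengths (squared-length ratio 2:1); the short ones are alpha_{1,3,4,5}. The associated Dynkin diagram is a chain of 5 nodes with a double edge at one end; the terminal node there is the unique long simple root (C_5), so the type is C_5 (the algebra sp(10)).

type C_5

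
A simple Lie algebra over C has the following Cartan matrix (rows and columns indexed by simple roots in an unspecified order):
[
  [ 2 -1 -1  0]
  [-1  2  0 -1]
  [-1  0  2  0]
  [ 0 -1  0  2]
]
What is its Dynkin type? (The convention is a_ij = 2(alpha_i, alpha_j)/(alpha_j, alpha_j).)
type A_4

The matrix has rank 4 with 2's on the diagonal. Reading the off-diagonal entries as Dynkin edges (a single edge where a_ij = a_ji = -1; a double or triple edge where a_ij * a_ji = 2 or 3), the diagram is a chain of 4 nodes with single edges (A_4). One simple-root ordering that puts it in standard form is (alpha_3, alpha_1, alpha_2, alpha_4). So the algebra is type A_4, i.e. sl(5).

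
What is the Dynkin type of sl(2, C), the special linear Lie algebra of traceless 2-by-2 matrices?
This is sl(2), which has dimension 2^2 - 1 = 3 and rank 2 - 1 = 1 (a Cartan subalgebra is the diagonal traceless matrices). In the classification of classical Lie algebras, the special linear algebra sl(n+1) has type A_n; here n = 1, so the Dynkin diagram is a chain of 1 nodes with single edges (A_1). Hence the type is A_1.

type A_1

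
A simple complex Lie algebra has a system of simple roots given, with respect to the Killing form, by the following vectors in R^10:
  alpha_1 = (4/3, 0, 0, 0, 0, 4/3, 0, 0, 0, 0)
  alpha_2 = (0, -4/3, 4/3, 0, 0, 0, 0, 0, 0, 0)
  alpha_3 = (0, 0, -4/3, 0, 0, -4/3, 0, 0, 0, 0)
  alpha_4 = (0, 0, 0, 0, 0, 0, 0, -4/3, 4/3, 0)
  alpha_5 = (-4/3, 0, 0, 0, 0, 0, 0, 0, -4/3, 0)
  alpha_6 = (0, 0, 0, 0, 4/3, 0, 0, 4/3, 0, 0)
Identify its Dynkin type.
A_6 (sl(7))

Compute the Cartan integers a_ij = 2(alpha_i, alpha_j)/(alpha_j, alpha_j); the resulting 6x6 Cartan matrix is
[[2, 0, -1, 0, -1, 0], [0, 2, -1, 0, 0, 0], [-1, -1, 2, 0, 0, 0], [0, 0, 0, 2, -1, -1], [-1, 0, 0, -1, 2, 0], [0, 0, 0, -1, 0, 2]].
All simple roots have the same length, so the diagram is simply laced. The associated Dynkin diagram is a chain of 6 nodes with single edges (A_6), so the type is A_6 (the algebra sl(7)).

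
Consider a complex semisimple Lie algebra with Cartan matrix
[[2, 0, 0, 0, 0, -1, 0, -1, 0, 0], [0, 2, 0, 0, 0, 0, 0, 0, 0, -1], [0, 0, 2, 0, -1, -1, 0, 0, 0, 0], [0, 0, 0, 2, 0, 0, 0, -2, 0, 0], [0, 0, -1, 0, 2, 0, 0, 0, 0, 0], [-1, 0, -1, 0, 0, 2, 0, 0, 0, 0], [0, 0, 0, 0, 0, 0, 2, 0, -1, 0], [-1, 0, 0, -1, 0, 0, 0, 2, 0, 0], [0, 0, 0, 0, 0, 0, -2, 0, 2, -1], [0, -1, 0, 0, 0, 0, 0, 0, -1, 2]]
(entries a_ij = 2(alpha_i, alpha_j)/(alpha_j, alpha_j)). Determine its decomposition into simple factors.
B_4 (so(9)) + C_6 (sp(12))

The diagram associated to this matrix has two connected components: the simple roots {alpha_2, alpha_7, alpha_9, alpha_10} form a chain of 4 nodes with a double edge at one end; the terminal node there is the unique short simple root (B_4), and {alpha_1, alpha_3, alpha_4, alpha_5, alpha_6, alpha_8} form a chain of 6 nodes with a double edge at one end; the terminal node there is the unique long simple root (C_6). A semisimple Lie algebra decomposes uniquely as the direct sum of simple ideals, one per connected component of its Dynkin diagram, so g ≅ B_4 ⊕ C_6 (dimension 36 + 78 = 114).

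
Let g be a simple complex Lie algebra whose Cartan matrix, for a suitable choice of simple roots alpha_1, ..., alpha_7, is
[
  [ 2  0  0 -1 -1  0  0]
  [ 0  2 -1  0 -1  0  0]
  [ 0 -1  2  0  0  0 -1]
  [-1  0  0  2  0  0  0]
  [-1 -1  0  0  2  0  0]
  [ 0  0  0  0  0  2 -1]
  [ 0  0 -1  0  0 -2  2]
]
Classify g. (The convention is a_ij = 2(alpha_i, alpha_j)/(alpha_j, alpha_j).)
B_7

The matrix has rank 7 with 2's on the diagonal. Reading the off-diagonal entries as Dynkin edges (a single edge where a_ij = a_ji = -1; a double or triple edge where a_ij * a_ji = 2 or 3), the diagram is a chain of 7 nodes with a double edge at one end; the terminal node there is the unique short simple root (B_7). One simple-root ordering that puts it in standard form is (alpha_4, alpha_1, alpha_5, alpha_2, alpha_3, alpha_7, alpha_6). So the algebra is type B_7, i.e. so(15).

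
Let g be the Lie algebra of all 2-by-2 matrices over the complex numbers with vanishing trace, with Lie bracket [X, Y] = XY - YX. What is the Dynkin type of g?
This is sl(2), which has dimension 2^2 - 1 = 3 and rank 2 - 1 = 1 (a Cartan subalgebra is the diagonal traceless matrices). In the classification of classical Lie algebras, the special linear algebra sl(n+1) has type A_n; here n = 1, so the Dynkin diagram is a chain of 1 nodes with single edges (A_1). Hence the type is A_1.

A_1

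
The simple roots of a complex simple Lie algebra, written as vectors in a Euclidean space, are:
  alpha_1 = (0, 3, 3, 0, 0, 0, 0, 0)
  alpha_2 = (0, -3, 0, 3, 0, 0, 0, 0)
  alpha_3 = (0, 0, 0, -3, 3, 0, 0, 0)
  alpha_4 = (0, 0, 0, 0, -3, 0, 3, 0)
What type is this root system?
Compute the Cartan integers a_ij = 2(alpha_i, alpha_j)/(alpha_j, alpha_j); the resulting 4x4 Cartan matrix is
[[2, -1, 0, 0], [-1, 2, -1, 0], [0, -1, 2, -1], [0, 0, -1, 2]].
All simple roots have the same length, so the diagram is simply laced. The associated Dynkin diagram is a chain of 4 nodes with single edges (A_4), so the type is A_4 (the algebra sl(5)).

A4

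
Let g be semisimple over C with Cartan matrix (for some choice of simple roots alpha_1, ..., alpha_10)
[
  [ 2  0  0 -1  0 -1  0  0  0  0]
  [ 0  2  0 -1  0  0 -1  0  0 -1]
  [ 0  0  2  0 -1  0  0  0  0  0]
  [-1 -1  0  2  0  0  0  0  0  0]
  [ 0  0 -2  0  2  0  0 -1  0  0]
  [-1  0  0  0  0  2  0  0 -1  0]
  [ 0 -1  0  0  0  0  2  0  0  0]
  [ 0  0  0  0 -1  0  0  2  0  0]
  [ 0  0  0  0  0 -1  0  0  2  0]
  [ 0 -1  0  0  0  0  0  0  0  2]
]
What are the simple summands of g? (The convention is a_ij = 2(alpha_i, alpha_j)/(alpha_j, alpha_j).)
The diagram associated to this matrix has two connected components: the simple roots {alpha_3, alpha_5, alpha_8} form a chain of 3 nodes with a double edge at one end; the terminal node there is the unique short simple root (B_3), and {alpha_1, alpha_2, alpha_4, alpha_6, alpha_7, alpha_9, alpha_10} form a chain of 5 nodes with a fork of two nodes at one end (D_7). A semisimple Lie algebra decomposes uniquely as the direct sum of simple ideals, one per connected component of its Dynkin diagram, so g ≅ B_3 ⊕ D_7 (dimension 21 + 91 = 112).

type B_3 + type D_7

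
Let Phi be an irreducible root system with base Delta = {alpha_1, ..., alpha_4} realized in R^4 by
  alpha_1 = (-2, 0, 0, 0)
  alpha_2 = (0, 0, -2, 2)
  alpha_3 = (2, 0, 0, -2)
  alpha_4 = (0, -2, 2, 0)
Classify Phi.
Compute the Cartan integers a_ij = 2(alpha_i, alpha_j)/(alpha_j, alpha_j); the resulting 4x4 Cartan matrix is
[[2, 0, -1, 0], [0, 2, -1, -1], [-2, -1, 2, 0], [0, -1, 0, 2]].
The roots have two lengths (squared-length ratio 2:1); the short ones are alpha_{1}. The associated Dynkin diagram is a chain of 4 nodes with a double edge at one end; the terminal node there is the unique short simple root (B_4), so the type is B_4 (the algebra so(9)).

B_4 (so(9))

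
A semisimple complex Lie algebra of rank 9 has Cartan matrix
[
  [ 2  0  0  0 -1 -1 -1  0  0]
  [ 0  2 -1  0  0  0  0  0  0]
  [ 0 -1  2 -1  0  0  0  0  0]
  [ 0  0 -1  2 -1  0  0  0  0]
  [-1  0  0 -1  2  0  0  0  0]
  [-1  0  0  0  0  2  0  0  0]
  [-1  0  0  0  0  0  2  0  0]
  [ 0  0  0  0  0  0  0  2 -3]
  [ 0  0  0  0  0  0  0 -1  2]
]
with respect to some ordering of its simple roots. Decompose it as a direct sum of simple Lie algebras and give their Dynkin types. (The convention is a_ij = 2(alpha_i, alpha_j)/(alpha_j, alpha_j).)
The diagram associated to this matrix has two connected components: the simple roots {alpha_1, alpha_2, alpha_3, alpha_4, alpha_5, alpha_6, alpha_7} form a chain of 5 nodes with a fork of two nodes at one end (D_7), and {alpha_8, alpha_9} form two nodes joined by a triple edge (G_2). A semisimple Lie algebra decomposes uniquely as the direct sum of simple ideals, one per connected component of its Dynkin diagram, so g ≅ D_7 ⊕ G_2 (dimension 91 + 14 = 105).

D_7 (so(14)) ⊕ G_2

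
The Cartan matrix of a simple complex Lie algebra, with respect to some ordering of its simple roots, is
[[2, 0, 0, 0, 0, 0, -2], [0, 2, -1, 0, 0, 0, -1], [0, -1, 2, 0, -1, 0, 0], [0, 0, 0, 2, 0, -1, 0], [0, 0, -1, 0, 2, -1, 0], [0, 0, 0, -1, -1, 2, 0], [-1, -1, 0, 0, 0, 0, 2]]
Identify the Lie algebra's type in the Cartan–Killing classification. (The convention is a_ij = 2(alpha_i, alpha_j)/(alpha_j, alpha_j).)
The matrix has rank 7 with 2's on the diagonal. Reading the off-diagonal entries as Dynkin edges (a single edge where a_ij = a_ji = -1; a double or triple edge where a_ij * a_ji = 2 or 3), the diagram is a chain of 7 nodes with a double edge at one end; the terminal node there is the unique long simple root (C_7). One simple-root ordering that puts it in standard form is (alpha_4, alpha_6, alpha_5, alpha_3, alpha_2, alpha_7, alpha_1). So the algebra is type C_7, i.e. sp(14).

C_7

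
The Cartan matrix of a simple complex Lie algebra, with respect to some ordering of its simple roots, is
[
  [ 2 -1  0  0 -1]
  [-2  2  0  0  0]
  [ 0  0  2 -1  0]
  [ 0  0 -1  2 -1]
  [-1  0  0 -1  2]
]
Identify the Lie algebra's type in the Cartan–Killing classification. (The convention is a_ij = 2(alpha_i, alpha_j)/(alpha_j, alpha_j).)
type C_5

The matrix has rank 5 with 2's on the diagonal. Reading the off-diagonal entries as Dynkin edges (a single edge where a_ij = a_ji = -1; a double or triple edge where a_ij * a_ji = 2 or 3), the diagram is a chain of 5 nodes with a double edge at one end; the terminal node there is the unique long simple root (C_5). One simple-root ordering that puts it in standard form is (alpha_3, alpha_4, alpha_5, alpha_1, alpha_2). So the algebra is type C_5, i.e. sp(10).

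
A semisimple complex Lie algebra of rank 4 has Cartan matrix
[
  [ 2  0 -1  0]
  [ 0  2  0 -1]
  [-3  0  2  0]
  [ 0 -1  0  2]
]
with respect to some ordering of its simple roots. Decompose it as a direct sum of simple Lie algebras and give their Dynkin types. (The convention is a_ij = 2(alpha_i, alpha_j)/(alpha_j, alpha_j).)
The diagram associated to this matrix has two connected components: the simple roots {alpha_2, alpha_4} form a chain of 2 nodes with single edges (A_2), and {alpha_1, alpha_3} form two nodes joined by a triple edge (G_2). A semisimple Lie algebra decomposes uniquely as the direct sum of simple ideals, one per connected component of its Dynkin diagram, so g ≅ A_2 ⊕ G_2 (dimension 8 + 14 = 22).

A_2 + G_2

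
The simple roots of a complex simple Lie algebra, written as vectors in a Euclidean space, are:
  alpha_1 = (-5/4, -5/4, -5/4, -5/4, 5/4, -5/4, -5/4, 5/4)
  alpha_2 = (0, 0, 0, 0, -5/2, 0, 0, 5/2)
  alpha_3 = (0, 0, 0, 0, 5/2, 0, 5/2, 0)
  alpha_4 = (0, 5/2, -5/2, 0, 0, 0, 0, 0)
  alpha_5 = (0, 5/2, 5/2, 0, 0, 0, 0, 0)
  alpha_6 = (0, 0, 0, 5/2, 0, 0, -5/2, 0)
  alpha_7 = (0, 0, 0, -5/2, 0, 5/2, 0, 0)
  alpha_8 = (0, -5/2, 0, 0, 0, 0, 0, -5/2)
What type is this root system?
E_8

Compute the Cartan integers a_ij = 2(alpha_i, alpha_j)/(alpha_j, alpha_j); the resulting 8x8 Cartan matrix is
[[2, 0, 0, 0, -1, 0, 0, 0], [0, 2, -1, 0, 0, 0, 0, -1], [0, -1, 2, 0, 0, -1, 0, 0], [0, 0, 0, 2, 0, 0, 0, -1], [-1, 0, 0, 0, 2, 0, 0, -1], [0, 0, -1, 0, 0, 2, -1, 0], [0, 0, 0, 0, 0, -1, 2, 0], [0, -1, 0, -1, -1, 0, 0, 2]].
All simple roots have the same length, so the diagram is simply laced. The associated Dynkin diagram is a chain of 7 nodes with one extra node attached to the third node from one end (E_8), so the type is E_8.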